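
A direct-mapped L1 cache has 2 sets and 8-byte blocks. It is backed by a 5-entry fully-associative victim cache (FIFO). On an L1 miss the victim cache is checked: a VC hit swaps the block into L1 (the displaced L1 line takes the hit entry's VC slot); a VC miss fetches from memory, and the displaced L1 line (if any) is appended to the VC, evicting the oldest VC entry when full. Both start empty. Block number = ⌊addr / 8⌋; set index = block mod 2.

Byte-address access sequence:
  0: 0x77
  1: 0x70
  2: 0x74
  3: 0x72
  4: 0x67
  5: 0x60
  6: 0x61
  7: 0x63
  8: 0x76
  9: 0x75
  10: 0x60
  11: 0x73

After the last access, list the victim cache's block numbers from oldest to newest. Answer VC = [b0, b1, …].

#0 0x77→b14/s0 MISS; vc=[]
#1 0x70→b14/s0 L1-HIT; vc=[]
#2 0x74→b14/s0 L1-HIT; vc=[]
#3 0x72→b14/s0 L1-HIT; vc=[]
#4 0x67→b12/s0 MISS; vc=[14]
#5 0x60→b12/s0 L1-HIT; vc=[14]
#6 0x61→b12/s0 L1-HIT; vc=[14]
#7 0x63→b12/s0 L1-HIT; vc=[14]
#8 0x76→b14/s0 VC-HIT; vc=[12]
#9 0x75→b14/s0 L1-HIT; vc=[12]
#10 0x60→b12/s0 VC-HIT; vc=[14]
#11 0x73→b14/s0 VC-HIT; vc=[12]

VC = [12]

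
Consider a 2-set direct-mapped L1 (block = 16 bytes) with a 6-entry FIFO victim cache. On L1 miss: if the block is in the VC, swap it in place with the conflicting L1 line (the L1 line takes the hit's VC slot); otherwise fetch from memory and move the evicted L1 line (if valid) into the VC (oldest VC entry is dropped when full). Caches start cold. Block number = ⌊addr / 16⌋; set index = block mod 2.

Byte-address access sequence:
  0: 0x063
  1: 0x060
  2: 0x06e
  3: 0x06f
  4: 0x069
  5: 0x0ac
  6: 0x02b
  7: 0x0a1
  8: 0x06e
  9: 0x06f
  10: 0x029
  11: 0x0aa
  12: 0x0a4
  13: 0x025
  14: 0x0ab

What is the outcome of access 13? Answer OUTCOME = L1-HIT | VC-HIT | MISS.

OUTCOME = VC-HIT

#0 0x63→b6/s0 MISS; vc=[]
#1 0x60→b6/s0 L1-HIT; vc=[]
#2 0x6e→b6/s0 L1-HIT; vc=[]
#3 0x6f→b6/s0 L1-HIT; vc=[]
#4 0x69→b6/s0 L1-HIT; vc=[]
#5 0xac→b10/s0 MISS; vc=[6]
#6 0x2b→b2/s0 MISS; vc=[6,10]
#7 0xa1→b10/s0 VC-HIT; vc=[6,2]
#8 0x6e→b6/s0 VC-HIT; vc=[10,2]
#9 0x6f→b6/s0 L1-HIT; vc=[10,2]
#10 0x29→b2/s0 VC-HIT; vc=[10,6]
#11 0xaa→b10/s0 VC-HIT; vc=[2,6]
#12 0xa4→b10/s0 L1-HIT; vc=[2,6]
#13 0x25→b2/s0 VC-HIT; vc=[10,6]
#14 0xab→b10/s0 VC-HIT; vc=[2,6]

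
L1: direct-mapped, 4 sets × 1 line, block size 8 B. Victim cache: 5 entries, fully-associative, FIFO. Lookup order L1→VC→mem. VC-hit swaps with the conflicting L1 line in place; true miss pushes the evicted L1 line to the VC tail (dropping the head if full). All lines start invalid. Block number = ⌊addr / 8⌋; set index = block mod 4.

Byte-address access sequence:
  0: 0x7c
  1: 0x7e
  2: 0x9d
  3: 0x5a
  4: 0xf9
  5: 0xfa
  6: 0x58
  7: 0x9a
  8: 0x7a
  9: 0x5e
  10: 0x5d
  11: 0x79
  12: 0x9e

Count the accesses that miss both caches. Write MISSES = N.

  [0] addr=0x7c blk=15 s=3: MISS | VC []
  [1] addr=0x7e blk=15 s=3: L1-HIT | VC []
  [2] addr=0x9d blk=19 s=3: MISS | VC [15]
  [3] addr=0x5a blk=11 s=3: MISS | VC [15, 19]
  [4] addr=0xf9 blk=31 s=3: MISS | VC [15, 19, 11]
  [5] addr=0xfa blk=31 s=3: L1-HIT | VC [15, 19, 11]
  [6] addr=0x58 blk=11 s=3: VC-HIT | VC [15, 19, 31]
  [7] addr=0x9a blk=19 s=3: VC-HIT | VC [15, 11, 31]
  [8] addr=0x7a blk=15 s=3: VC-HIT | VC [19, 11, 31]
  [9] addr=0x5e blk=11 s=3: VC-HIT | VC [19, 15, 31]
  [10] addr=0x5d blk=11 s=3: L1-HIT | VC [19, 15, 31]
  [11] addr=0x79 blk=15 s=3: VC-HIT | VC [19, 11, 31]
  [12] addr=0x9e blk=19 s=3: VC-HIT | VC [15, 11, 31]

MISSES = 4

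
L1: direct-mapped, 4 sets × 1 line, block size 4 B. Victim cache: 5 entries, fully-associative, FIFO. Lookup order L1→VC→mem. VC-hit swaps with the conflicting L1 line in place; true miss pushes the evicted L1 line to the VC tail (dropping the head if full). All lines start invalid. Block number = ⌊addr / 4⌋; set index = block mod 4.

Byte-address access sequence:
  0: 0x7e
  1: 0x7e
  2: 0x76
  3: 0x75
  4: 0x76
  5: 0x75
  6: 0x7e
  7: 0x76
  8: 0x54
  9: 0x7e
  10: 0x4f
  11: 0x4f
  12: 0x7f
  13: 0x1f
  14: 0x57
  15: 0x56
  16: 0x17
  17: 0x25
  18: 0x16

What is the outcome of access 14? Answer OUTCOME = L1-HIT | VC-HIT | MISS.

OUTCOME = L1-HIT

  [0] addr=0x7e blk=31 s=3: MISS | VC []
  [1] addr=0x7e blk=31 s=3: L1-HIT | VC []
  [2] addr=0x76 blk=29 s=1: MISS | VC []
  [3] addr=0x75 blk=29 s=1: L1-HIT | VC []
  [4] addr=0x76 blk=29 s=1: L1-HIT | VC []
  [5] addr=0x75 blk=29 s=1: L1-HIT | VC []
  [6] addr=0x7e blk=31 s=3: L1-HIT | VC []
  [7] addr=0x76 blk=29 s=1: L1-HIT | VC []
  [8] addr=0x54 blk=21 s=1: MISS | VC [29]
  [9] addr=0x7e blk=31 s=3: L1-HIT | VC [29]
  [10] addr=0x4f blk=19 s=3: MISS | VC [29, 31]
  [11] addr=0x4f blk=19 s=3: L1-HIT | VC [29, 31]
  [12] addr=0x7f blk=31 s=3: VC-HIT | VC [29, 19]
  [13] addr=0x1f blk=7 s=3: MISS | VC [29, 19, 31]
  [14] addr=0x57 blk=21 s=1: L1-HIT | VC [29, 19, 31]
  [15] addr=0x56 blk=21 s=1: L1-HIT | VC [29, 19, 31]
  [16] addr=0x17 blk=5 s=1: MISS | VC [29, 19, 31, 21]
  [17] addr=0x25 blk=9 s=1: MISS | VC [29, 19, 31, 21, 5]
  [18] addr=0x16 blk=5 s=1: VC-HIT | VC [29, 19, 31, 21, 9]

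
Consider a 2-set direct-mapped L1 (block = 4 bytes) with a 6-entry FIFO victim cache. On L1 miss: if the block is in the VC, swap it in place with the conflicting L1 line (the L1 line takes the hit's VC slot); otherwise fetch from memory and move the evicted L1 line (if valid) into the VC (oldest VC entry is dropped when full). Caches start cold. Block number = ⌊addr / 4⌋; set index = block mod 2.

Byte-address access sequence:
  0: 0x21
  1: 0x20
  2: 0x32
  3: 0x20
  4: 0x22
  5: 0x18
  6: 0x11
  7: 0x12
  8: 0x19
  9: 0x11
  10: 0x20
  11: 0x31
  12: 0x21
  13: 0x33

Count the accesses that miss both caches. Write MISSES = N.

#0 0x21→b8/s0 MISS; vc=[]
#1 0x20→b8/s0 L1-HIT; vc=[]
#2 0x32→b12/s0 MISS; vc=[8]
#3 0x20→b8/s0 VC-HIT; vc=[12]
#4 0x22→b8/s0 L1-HIT; vc=[12]
#5 0x18→b6/s0 MISS; vc=[12,8]
#6 0x11→b4/s0 MISS; vc=[12,8,6]
#7 0x12→b4/s0 L1-HIT; vc=[12,8,6]
#8 0x19→b6/s0 VC-HIT; vc=[12,8,4]
#9 0x11→b4/s0 VC-HIT; vc=[12,8,6]
#10 0x20→b8/s0 VC-HIT; vc=[12,4,6]
#11 0x31→b12/s0 VC-HIT; vc=[8,4,6]
#12 0x21→b8/s0 VC-HIT; vc=[12,4,6]
#13 0x33→b12/s0 VC-HIT; vc=[8,4,6]

MISSES = 4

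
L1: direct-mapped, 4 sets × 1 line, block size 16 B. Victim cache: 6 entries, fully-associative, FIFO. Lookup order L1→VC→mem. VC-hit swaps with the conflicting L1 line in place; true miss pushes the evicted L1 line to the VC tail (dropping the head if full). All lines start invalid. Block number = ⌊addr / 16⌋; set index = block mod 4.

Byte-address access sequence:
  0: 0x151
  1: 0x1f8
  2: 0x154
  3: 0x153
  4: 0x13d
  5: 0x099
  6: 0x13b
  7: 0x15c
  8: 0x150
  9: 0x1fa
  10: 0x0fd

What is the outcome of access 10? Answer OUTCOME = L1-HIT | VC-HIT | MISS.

  [0] addr=0x151 blk=21 s=1: MISS | VC []
  [1] addr=0x1f8 blk=31 s=3: MISS | VC []
  [2] addr=0x154 blk=21 s=1: L1-HIT | VC []
  [3] addr=0x153 blk=21 s=1: L1-HIT | VC []
  [4] addr=0x13d blk=19 s=3: MISS | VC [31]
  [5] addr=0x99 blk=9 s=1: MISS | VC [31, 21]
  [6] addr=0x13b blk=19 s=3: L1-HIT | VC [31, 21]
  [7] addr=0x15c blk=21 s=1: VC-HIT | VC [31, 9]
  [8] addr=0x150 blk=21 s=1: L1-HIT | VC [31, 9]
  [9] addr=0x1fa blk=31 s=3: VC-HIT | VC [19, 9]
  [10] addr=0xfd blk=15 s=3: MISS | VC [19, 9, 31]

OUTCOME = MISS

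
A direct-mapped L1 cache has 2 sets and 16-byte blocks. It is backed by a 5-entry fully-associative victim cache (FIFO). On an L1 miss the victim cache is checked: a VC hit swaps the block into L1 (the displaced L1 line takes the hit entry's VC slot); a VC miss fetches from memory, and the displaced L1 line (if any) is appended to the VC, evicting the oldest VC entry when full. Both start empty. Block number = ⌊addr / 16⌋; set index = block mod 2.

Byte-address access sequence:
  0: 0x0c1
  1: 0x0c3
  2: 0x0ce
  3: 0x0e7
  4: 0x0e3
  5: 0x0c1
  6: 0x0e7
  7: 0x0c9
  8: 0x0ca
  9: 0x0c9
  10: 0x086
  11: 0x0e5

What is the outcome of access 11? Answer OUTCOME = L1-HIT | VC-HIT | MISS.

OUTCOME = VC-HIT

#0 0xc1→b12/s0 MISS; vc=[]
#1 0xc3→b12/s0 L1-HIT; vc=[]
#2 0xce→b12/s0 L1-HIT; vc=[]
#3 0xe7→b14/s0 MISS; vc=[12]
#4 0xe3→b14/s0 L1-HIT; vc=[12]
#5 0xc1→b12/s0 VC-HIT; vc=[14]
#6 0xe7→b14/s0 VC-HIT; vc=[12]
#7 0xc9→b12/s0 VC-HIT; vc=[14]
#8 0xca→b12/s0 L1-HIT; vc=[14]
#9 0xc9→b12/s0 L1-HIT; vc=[14]
#10 0x86→b8/s0 MISS; vc=[14,12]
#11 0xe5→b14/s0 VC-HIT; vc=[8,12]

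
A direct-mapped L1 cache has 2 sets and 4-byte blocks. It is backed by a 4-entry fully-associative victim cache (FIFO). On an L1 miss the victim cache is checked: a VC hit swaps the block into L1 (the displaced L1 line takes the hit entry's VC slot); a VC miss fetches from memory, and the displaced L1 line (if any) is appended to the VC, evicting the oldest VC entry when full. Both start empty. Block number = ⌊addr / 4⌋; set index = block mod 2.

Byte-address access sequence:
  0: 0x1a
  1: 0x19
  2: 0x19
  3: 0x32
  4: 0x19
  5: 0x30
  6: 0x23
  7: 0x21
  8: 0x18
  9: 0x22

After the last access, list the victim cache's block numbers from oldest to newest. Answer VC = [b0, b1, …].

0: 0x1a (blk 6, set 0) → MISS  vc=[]
1: 0x19 (blk 6, set 0) → L1-HIT  vc=[]
2: 0x19 (blk 6, set 0) → L1-HIT  vc=[]
3: 0x32 (blk 12, set 0) → MISS  vc=[6]
4: 0x19 (blk 6, set 0) → VC-HIT  vc=[12]
5: 0x30 (blk 12, set 0) → VC-HIT  vc=[6]
6: 0x23 (blk 8, set 0) → MISS  vc=[6, 12]
7: 0x21 (blk 8, set 0) → L1-HIT  vc=[6, 12]
8: 0x18 (blk 6, set 0) → VC-HIT  vc=[8, 12]
9: 0x22 (blk 8, set 0) → VC-HIT  vc=[6, 12]

VC = [6, 12]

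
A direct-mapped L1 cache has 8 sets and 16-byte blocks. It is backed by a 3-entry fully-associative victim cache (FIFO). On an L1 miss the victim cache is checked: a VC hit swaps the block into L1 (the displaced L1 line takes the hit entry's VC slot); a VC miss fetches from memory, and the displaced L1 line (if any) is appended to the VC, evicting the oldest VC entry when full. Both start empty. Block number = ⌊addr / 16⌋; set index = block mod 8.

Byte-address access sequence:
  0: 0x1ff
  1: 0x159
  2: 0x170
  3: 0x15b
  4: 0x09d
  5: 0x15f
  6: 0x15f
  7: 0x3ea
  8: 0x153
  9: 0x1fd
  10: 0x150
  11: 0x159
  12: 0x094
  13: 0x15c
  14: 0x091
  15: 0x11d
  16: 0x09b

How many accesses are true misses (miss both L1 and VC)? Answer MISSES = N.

  [0] addr=0x1ff blk=31 s=7: MISS | VC []
  [1] addr=0x159 blk=21 s=5: MISS | VC []
  [2] addr=0x170 blk=23 s=7: MISS | VC [31]
  [3] addr=0x15b blk=21 s=5: L1-HIT | VC [31]
  [4] addr=0x9d blk=9 s=1: MISS | VC [31]
  [5] addr=0x15f blk=21 s=5: L1-HIT | VC [31]
  [6] addr=0x15f blk=21 s=5: L1-HIT | VC [31]
  [7] addr=0x3ea blk=62 s=6: MISS | VC [31]
  [8] addr=0x153 blk=21 s=5: L1-HIT | VC [31]
  [9] addr=0x1fd blk=31 s=7: VC-HIT | VC [23]
  [10] addr=0x150 blk=21 s=5: L1-HIT | VC [23]
  [11] addr=0x159 blk=21 s=5: L1-HIT | VC [23]
  [12] addr=0x94 blk=9 s=1: L1-HIT | VC [23]
  [13] addr=0x15c blk=21 s=5: L1-HIT | VC [23]
  [14] addr=0x91 blk=9 s=1: L1-HIT | VC [23]
  [15] addr=0x11d blk=17 s=1: MISS | VC [23, 9]
  [16] addr=0x9b blk=9 s=1: VC-HIT | VC [23, 17]

MISSES = 6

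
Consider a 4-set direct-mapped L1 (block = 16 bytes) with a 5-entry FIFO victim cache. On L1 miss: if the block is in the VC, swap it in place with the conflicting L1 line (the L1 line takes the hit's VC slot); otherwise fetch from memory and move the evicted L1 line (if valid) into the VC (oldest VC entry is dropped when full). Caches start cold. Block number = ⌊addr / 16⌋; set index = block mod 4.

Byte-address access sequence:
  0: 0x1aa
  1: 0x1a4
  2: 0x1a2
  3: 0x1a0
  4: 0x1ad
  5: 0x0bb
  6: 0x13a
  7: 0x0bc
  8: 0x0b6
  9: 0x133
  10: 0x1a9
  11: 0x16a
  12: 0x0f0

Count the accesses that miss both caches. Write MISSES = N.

#0 0x1aa→b26/s2 MISS; vc=[]
#1 0x1a4→b26/s2 L1-HIT; vc=[]
#2 0x1a2→b26/s2 L1-HIT; vc=[]
#3 0x1a0→b26/s2 L1-HIT; vc=[]
#4 0x1ad→b26/s2 L1-HIT; vc=[]
#5 0xbb→b11/s3 MISS; vc=[]
#6 0x13a→b19/s3 MISS; vc=[11]
#7 0xbc→b11/s3 VC-HIT; vc=[19]
#8 0xb6→b11/s3 L1-HIT; vc=[19]
#9 0x133→b19/s3 VC-HIT; vc=[11]
#10 0x1a9→b26/s2 L1-HIT; vc=[11]
#11 0x16a→b22/s2 MISS; vc=[11,26]
#12 0xf0→b15/s3 MISS; vc=[11,26,19]

MISSES = 5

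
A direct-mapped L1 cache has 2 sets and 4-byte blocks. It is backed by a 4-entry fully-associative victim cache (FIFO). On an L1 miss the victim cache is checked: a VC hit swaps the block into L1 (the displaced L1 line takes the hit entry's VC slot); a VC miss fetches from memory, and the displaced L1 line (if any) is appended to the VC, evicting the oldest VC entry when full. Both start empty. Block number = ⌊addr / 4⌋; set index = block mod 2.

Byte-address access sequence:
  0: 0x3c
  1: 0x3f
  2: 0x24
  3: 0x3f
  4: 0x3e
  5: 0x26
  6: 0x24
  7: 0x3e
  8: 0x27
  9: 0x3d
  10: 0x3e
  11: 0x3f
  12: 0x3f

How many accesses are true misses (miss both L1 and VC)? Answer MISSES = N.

  [0] addr=0x3c blk=15 s=1: MISS | VC []
  [1] addr=0x3f blk=15 s=1: L1-HIT | VC []
  [2] addr=0x24 blk=9 s=1: MISS | VC [15]
  [3] addr=0x3f blk=15 s=1: VC-HIT | VC [9]
  [4] addr=0x3e blk=15 s=1: L1-HIT | VC [9]
  [5] addr=0x26 blk=9 s=1: VC-HIT | VC [15]
  [6] addr=0x24 blk=9 s=1: L1-HIT | VC [15]
  [7] addr=0x3e blk=15 s=1: VC-HIT | VC [9]
  [8] addr=0x27 blk=9 s=1: VC-HIT | VC [15]
  [9] addr=0x3d blk=15 s=1: VC-HIT | VC [9]
  [10] addr=0x3e blk=15 s=1: L1-HIT | VC [9]
  [11] addr=0x3f blk=15 s=1: L1-HIT | VC [9]
  [12] addr=0x3f blk=15 s=1: L1-HIT | VC [9]

MISSES = 2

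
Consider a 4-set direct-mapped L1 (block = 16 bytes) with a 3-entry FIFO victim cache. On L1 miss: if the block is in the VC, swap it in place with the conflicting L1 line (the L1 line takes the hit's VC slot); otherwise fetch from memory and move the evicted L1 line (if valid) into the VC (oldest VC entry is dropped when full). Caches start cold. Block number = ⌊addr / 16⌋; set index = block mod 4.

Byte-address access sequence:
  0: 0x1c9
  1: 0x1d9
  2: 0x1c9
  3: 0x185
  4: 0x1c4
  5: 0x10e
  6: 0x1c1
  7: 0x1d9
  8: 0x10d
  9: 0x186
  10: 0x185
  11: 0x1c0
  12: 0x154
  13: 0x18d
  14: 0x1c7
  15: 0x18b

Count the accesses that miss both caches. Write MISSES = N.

MISSES = 5

  [0] addr=0x1c9 blk=28 s=0: MISS | VC []
  [1] addr=0x1d9 blk=29 s=1: MISS | VC []
  [2] addr=0x1c9 blk=28 s=0: L1-HIT | VC []
  [3] addr=0x185 blk=24 s=0: MISS | VC [28]
  [4] addr=0x1c4 blk=28 s=0: VC-HIT | VC [24]
  [5] addr=0x10e blk=16 s=0: MISS | VC [24, 28]
  [6] addr=0x1c1 blk=28 s=0: VC-HIT | VC [24, 16]
  [7] addr=0x1d9 blk=29 s=1: L1-HIT | VC [24, 16]
  [8] addr=0x10d blk=16 s=0: VC-HIT | VC [24, 28]
  [9] addr=0x186 blk=24 s=0: VC-HIT | VC [16, 28]
  [10] addr=0x185 blk=24 s=0: L1-HIT | VC [16, 28]
  [11] addr=0x1c0 blk=28 s=0: VC-HIT | VC [16, 24]
  [12] addr=0x154 blk=21 s=1: MISS | VC [16, 24, 29]
  [13] addr=0x18d blk=24 s=0: VC-HIT | VC [16, 28, 29]
  [14] addr=0x1c7 blk=28 s=0: VC-HIT | VC [16, 24, 29]
  [15] addr=0x18b blk=24 s=0: VC-HIT | VC [16, 28, 29]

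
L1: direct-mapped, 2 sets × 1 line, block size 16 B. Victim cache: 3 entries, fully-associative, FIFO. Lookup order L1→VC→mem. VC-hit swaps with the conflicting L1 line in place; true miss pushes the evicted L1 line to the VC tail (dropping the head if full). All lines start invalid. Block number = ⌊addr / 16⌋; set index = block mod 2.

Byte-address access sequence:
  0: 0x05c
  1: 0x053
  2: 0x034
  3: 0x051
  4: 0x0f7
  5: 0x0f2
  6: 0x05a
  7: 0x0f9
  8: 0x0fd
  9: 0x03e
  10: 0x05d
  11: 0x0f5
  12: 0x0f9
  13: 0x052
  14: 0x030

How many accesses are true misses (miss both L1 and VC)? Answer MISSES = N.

MISSES = 3

  [0] addr=0x5c blk=5 s=1: MISS | VC []
  [1] addr=0x53 blk=5 s=1: L1-HIT | VC []
  [2] addr=0x34 blk=3 s=1: MISS | VC [5]
  [3] addr=0x51 blk=5 s=1: VC-HIT | VC [3]
  [4] addr=0xf7 blk=15 s=1: MISS | VC [3, 5]
  [5] addr=0xf2 blk=15 s=1: L1-HIT | VC [3, 5]
  [6] addr=0x5a blk=5 s=1: VC-HIT | VC [3, 15]
  [7] addr=0xf9 blk=15 s=1: VC-HIT | VC [3, 5]
  [8] addr=0xfd blk=15 s=1: L1-HIT | VC [3, 5]
  [9] addr=0x3e blk=3 s=1: VC-HIT | VC [15, 5]
  [10] addr=0x5d blk=5 s=1: VC-HIT | VC [15, 3]
  [11] addr=0xf5 blk=15 s=1: VC-HIT | VC [5, 3]
  [12] addr=0xf9 blk=15 s=1: L1-HIT | VC [5, 3]
  [13] addr=0x52 blk=5 s=1: VC-HIT | VC [15, 3]
  [14] addr=0x30 blk=3 s=1: VC-HIT | VC [15, 5]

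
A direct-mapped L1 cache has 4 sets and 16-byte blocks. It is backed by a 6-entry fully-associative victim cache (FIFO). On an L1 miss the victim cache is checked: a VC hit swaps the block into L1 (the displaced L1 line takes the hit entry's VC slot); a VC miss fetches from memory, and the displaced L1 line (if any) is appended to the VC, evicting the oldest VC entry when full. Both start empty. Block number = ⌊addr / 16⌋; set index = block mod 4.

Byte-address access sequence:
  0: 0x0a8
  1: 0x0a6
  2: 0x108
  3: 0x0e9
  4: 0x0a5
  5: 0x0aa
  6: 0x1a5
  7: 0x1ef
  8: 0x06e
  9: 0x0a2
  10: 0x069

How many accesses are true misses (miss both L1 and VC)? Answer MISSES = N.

0: 0xa8 (blk 10, set 2) → MISS  vc=[]
1: 0xa6 (blk 10, set 2) → L1-HIT  vc=[]
2: 0x108 (blk 16, set 0) → MISS  vc=[]
3: 0xe9 (blk 14, set 2) → MISS  vc=[10]
4: 0xa5 (blk 10, set 2) → VC-HIT  vc=[14]
5: 0xaa (blk 10, set 2) → L1-HIT  vc=[14]
6: 0x1a5 (blk 26, set 2) → MISS  vc=[14, 10]
7: 0x1ef (blk 30, set 2) → MISS  vc=[14, 10, 26]
8: 0x6e (blk 6, set 2) → MISS  vc=[14, 10, 26, 30]
9: 0xa2 (blk 10, set 2) → VC-HIT  vc=[14, 6, 26, 30]
10: 0x69 (blk 6, set 2) → VC-HIT  vc=[14, 10, 26, 30]

MISSES = 6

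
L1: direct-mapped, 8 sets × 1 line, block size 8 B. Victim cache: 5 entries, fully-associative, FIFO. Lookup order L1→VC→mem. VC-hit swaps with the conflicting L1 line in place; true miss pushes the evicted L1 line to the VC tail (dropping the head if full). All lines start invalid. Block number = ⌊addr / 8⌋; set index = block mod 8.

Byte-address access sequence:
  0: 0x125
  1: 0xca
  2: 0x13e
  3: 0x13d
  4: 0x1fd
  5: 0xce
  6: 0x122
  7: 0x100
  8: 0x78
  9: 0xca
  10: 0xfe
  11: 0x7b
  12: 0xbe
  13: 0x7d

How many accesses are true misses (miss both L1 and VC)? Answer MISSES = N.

MISSES = 8

  [0] addr=0x125 blk=36 s=4: MISS | VC []
  [1] addr=0xca blk=25 s=1: MISS | VC []
  [2] addr=0x13e blk=39 s=7: MISS | VC []
  [3] addr=0x13d blk=39 s=7: L1-HIT | VC []
  [4] addr=0x1fd blk=63 s=7: MISS | VC [39]
  [5] addr=0xce blk=25 s=1: L1-HIT | VC [39]
  [6] addr=0x122 blk=36 s=4: L1-HIT | VC [39]
  [7] addr=0x100 blk=32 s=0: MISS | VC [39]
  [8] addr=0x78 blk=15 s=7: MISS | VC [39, 63]
  [9] addr=0xca blk=25 s=1: L1-HIT | VC [39, 63]
  [10] addr=0xfe blk=31 s=7: MISS | VC [39, 63, 15]
  [11] addr=0x7b blk=15 s=7: VC-HIT | VC [39, 63, 31]
  [12] addr=0xbe blk=23 s=7: MISS | VC [39, 63, 31, 15]
  [13] addr=0x7d blk=15 s=7: VC-HIT | VC [39, 63, 31, 23]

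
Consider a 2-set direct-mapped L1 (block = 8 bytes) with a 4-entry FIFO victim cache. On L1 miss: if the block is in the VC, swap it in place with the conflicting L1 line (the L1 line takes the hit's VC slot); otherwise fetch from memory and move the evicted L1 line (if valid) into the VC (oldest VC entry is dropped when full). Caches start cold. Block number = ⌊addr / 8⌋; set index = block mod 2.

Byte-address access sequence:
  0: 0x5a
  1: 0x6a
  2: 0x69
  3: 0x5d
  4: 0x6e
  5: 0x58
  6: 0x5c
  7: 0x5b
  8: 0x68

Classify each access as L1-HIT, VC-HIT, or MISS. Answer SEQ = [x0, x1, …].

SEQ = [MISS, MISS, L1-HIT, VC-HIT, VC-HIT, VC-HIT, L1-HIT, L1-HIT, VC-HIT]

0: 0x5a (blk 11, set 1) → MISS  vc=[]
1: 0x6a (blk 13, set 1) → MISS  vc=[11]
2: 0x69 (blk 13, set 1) → L1-HIT  vc=[11]
3: 0x5d (blk 11, set 1) → VC-HIT  vc=[13]
4: 0x6e (blk 13, set 1) → VC-HIT  vc=[11]
5: 0x58 (blk 11, set 1) → VC-HIT  vc=[13]
6: 0x5c (blk 11, set 1) → L1-HIT  vc=[13]
7: 0x5b (blk 11, set 1) → L1-HIT  vc=[13]
8: 0x68 (blk 13, set 1) → VC-HIT  vc=[11]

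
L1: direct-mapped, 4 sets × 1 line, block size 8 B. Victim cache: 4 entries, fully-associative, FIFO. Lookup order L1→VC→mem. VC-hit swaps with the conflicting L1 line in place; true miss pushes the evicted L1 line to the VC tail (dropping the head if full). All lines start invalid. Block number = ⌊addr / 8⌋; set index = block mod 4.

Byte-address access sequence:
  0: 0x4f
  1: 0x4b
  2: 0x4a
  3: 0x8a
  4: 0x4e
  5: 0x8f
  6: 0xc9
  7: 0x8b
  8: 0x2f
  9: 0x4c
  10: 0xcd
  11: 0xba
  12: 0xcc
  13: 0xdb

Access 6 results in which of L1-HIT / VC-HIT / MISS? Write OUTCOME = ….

OUTCOME = MISS

#0 0x4f→b9/s1 MISS; vc=[]
#1 0x4b→b9/s1 L1-HIT; vc=[]
#2 0x4a→b9/s1 L1-HIT; vc=[]
#3 0x8a→b17/s1 MISS; vc=[9]
#4 0x4e→b9/s1 VC-HIT; vc=[17]
#5 0x8f→b17/s1 VC-HIT; vc=[9]
#6 0xc9→b25/s1 MISS; vc=[9,17]
#7 0x8b→b17/s1 VC-HIT; vc=[9,25]
#8 0x2f→b5/s1 MISS; vc=[9,25,17]
#9 0x4c→b9/s1 VC-HIT; vc=[5,25,17]
#10 0xcd→b25/s1 VC-HIT; vc=[5,9,17]
#11 0xba→b23/s3 MISS; vc=[5,9,17]
#12 0xcc→b25/s1 L1-HIT; vc=[5,9,17]
#13 0xdb→b27/s3 MISS; vc=[5,9,17,23]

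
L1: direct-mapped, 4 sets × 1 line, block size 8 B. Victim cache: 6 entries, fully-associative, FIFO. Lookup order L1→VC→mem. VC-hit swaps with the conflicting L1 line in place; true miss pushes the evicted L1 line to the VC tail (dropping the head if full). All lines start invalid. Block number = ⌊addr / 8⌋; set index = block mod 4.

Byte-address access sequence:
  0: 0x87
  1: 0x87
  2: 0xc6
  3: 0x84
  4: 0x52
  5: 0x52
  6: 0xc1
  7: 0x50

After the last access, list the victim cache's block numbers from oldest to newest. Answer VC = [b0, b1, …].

0: 0x87 (blk 16, set 0) → MISS  vc=[]
1: 0x87 (blk 16, set 0) → L1-HIT  vc=[]
2: 0xc6 (blk 24, set 0) → MISS  vc=[16]
3: 0x84 (blk 16, set 0) → VC-HIT  vc=[24]
4: 0x52 (blk 10, set 2) → MISS  vc=[24]
5: 0x52 (blk 10, set 2) → L1-HIT  vc=[24]
6: 0xc1 (blk 24, set 0) → VC-HIT  vc=[16]
7: 0x50 (blk 10, set 2) → L1-HIT  vc=[16]

VC = [16]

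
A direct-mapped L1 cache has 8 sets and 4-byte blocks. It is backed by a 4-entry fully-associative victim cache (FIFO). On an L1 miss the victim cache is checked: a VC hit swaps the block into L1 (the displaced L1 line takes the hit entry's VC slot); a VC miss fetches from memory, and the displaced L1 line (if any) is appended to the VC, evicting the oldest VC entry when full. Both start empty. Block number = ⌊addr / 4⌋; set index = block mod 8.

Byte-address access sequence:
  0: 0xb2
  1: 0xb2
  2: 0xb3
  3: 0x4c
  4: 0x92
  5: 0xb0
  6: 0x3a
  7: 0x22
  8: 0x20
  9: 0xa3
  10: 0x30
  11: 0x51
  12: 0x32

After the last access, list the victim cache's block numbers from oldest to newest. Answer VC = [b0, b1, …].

VC = [36, 8, 44, 20]

#0 0xb2→b44/s4 MISS; vc=[]
#1 0xb2→b44/s4 L1-HIT; vc=[]
#2 0xb3→b44/s4 L1-HIT; vc=[]
#3 0x4c→b19/s3 MISS; vc=[]
#4 0x92→b36/s4 MISS; vc=[44]
#5 0xb0→b44/s4 VC-HIT; vc=[36]
#6 0x3a→b14/s6 MISS; vc=[36]
#7 0x22→b8/s0 MISS; vc=[36]
#8 0x20→b8/s0 L1-HIT; vc=[36]
#9 0xa3→b40/s0 MISS; vc=[36,8]
#10 0x30→b12/s4 MISS; vc=[36,8,44]
#11 0x51→b20/s4 MISS; vc=[36,8,44,12]
#12 0x32→b12/s4 VC-HIT; vc=[36,8,44,20]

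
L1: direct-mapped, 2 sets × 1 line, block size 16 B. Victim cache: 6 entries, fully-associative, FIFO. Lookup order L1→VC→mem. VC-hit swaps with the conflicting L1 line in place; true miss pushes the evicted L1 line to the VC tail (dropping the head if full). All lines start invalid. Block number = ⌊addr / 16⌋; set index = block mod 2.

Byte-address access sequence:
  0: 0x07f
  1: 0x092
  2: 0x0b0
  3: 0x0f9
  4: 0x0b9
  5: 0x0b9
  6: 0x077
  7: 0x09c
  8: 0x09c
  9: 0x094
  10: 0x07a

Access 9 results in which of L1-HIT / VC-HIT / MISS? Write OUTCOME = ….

#0 0x7f→b7/s1 MISS; vc=[]
#1 0x92→b9/s1 MISS; vc=[7]
#2 0xb0→b11/s1 MISS; vc=[7,9]
#3 0xf9→b15/s1 MISS; vc=[7,9,11]
#4 0xb9→b11/s1 VC-HIT; vc=[7,9,15]
#5 0xb9→b11/s1 L1-HIT; vc=[7,9,15]
#6 0x77→b7/s1 VC-HIT; vc=[11,9,15]
#7 0x9c→b9/s1 VC-HIT; vc=[11,7,15]
#8 0x9c→b9/s1 L1-HIT; vc=[11,7,15]
#9 0x94→b9/s1 L1-HIT; vc=[11,7,15]
#10 0x7a→b7/s1 VC-HIT; vc=[11,9,15]

OUTCOME = L1-HIT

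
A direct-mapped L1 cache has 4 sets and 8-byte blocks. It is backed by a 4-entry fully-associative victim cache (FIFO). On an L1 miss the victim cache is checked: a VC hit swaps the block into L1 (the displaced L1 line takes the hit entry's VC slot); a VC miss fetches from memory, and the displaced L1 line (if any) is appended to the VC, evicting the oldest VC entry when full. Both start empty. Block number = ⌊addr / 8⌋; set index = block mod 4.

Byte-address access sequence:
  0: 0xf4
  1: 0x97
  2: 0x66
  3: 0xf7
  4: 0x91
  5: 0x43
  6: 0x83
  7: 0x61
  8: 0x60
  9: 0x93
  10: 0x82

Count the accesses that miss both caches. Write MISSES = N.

MISSES = 5

  [0] addr=0xf4 blk=30 s=2: MISS | VC []
  [1] addr=0x97 blk=18 s=2: MISS | VC [30]
  [2] addr=0x66 blk=12 s=0: MISS | VC [30]
  [3] addr=0xf7 blk=30 s=2: VC-HIT | VC [18]
  [4] addr=0x91 blk=18 s=2: VC-HIT | VC [30]
  [5] addr=0x43 blk=8 s=0: MISS | VC [30, 12]
  [6] addr=0x83 blk=16 s=0: MISS | VC [30, 12, 8]
  [7] addr=0x61 blk=12 s=0: VC-HIT | VC [30, 16, 8]
  [8] addr=0x60 blk=12 s=0: L1-HIT | VC [30, 16, 8]
  [9] addr=0x93 blk=18 s=2: L1-HIT | VC [30, 16, 8]
  [10] addr=0x82 blk=16 s=0: VC-HIT | VC [30, 12, 8]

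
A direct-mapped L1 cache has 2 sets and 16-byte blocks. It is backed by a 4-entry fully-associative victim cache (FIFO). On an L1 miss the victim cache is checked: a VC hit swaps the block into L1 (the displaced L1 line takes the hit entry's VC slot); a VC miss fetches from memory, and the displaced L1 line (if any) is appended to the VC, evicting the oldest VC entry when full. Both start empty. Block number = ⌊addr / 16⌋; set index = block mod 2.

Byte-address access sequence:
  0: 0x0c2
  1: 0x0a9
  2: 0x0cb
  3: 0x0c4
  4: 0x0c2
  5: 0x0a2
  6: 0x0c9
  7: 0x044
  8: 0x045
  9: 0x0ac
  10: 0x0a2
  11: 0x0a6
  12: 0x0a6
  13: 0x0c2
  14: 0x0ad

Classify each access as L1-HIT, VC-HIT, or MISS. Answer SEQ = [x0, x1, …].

  [0] addr=0xc2 blk=12 s=0: MISS | VC []
  [1] addr=0xa9 blk=10 s=0: MISS | VC [12]
  [2] addr=0xcb blk=12 s=0: VC-HIT | VC [10]
  [3] addr=0xc4 blk=12 s=0: L1-HIT | VC [10]
  [4] addr=0xc2 blk=12 s=0: L1-HIT | VC [10]
  [5] addr=0xa2 blk=10 s=0: VC-HIT | VC [12]
  [6] addr=0xc9 blk=12 s=0: VC-HIT | VC [10]
  [7] addr=0x44 blk=4 s=0: MISS | VC [10, 12]
  [8] addr=0x45 blk=4 s=0: L1-HIT | VC [10, 12]
  [9] addr=0xac blk=10 s=0: VC-HIT | VC [4, 12]
  [10] addr=0xa2 blk=10 s=0: L1-HIT | VC [4, 12]
  [11] addr=0xa6 blk=10 s=0: L1-HIT | VC [4, 12]
  [12] addr=0xa6 blk=10 s=0: L1-HIT | VC [4, 12]
  [13] addr=0xc2 blk=12 s=0: VC-HIT | VC [4, 10]
  [14] addr=0xad blk=10 s=0: VC-HIT | VC [4, 12]

SEQ = [MISS, MISS, VC-HIT, L1-HIT, L1-HIT, VC-HIT, VC-HIT, MISS, L1-HIT, VC-HIT, L1-HIT, L1-HIT, L1-HIT, VC-HIT, VC-HIT]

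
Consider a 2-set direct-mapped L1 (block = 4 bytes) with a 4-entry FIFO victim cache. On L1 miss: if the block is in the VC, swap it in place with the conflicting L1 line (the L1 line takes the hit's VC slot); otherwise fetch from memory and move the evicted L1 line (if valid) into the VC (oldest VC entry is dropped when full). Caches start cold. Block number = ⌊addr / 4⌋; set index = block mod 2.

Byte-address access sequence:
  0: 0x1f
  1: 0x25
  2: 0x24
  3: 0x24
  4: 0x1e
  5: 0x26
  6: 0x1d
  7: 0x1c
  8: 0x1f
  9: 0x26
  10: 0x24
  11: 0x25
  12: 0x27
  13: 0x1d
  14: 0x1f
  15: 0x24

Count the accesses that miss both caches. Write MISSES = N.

MISSES = 2

  [0] addr=0x1f blk=7 s=1: MISS | VC []
  [1] addr=0x25 blk=9 s=1: MISS | VC [7]
  [2] addr=0x24 blk=9 s=1: L1-HIT | VC [7]
  [3] addr=0x24 blk=9 s=1: L1-HIT | VC [7]
  [4] addr=0x1e blk=7 s=1: VC-HIT | VC [9]
  [5] addr=0x26 blk=9 s=1: VC-HIT | VC [7]
  [6] addr=0x1d blk=7 s=1: VC-HIT | VC [9]
  [7] addr=0x1c blk=7 s=1: L1-HIT | VC [9]
  [8] addr=0x1f blk=7 s=1: L1-HIT | VC [9]
  [9] addr=0x26 blk=9 s=1: VC-HIT | VC [7]
  [10] addr=0x24 blk=9 s=1: L1-HIT | VC [7]
  [11] addr=0x25 blk=9 s=1: L1-HIT | VC [7]
  [12] addr=0x27 blk=9 s=1: L1-HIT | VC [7]
  [13] addr=0x1d blk=7 s=1: VC-HIT | VC [9]
  [14] addr=0x1f blk=7 s=1: L1-HIT | VC [9]
  [15] addr=0x24 blk=9 s=1: VC-HIT | VC [7]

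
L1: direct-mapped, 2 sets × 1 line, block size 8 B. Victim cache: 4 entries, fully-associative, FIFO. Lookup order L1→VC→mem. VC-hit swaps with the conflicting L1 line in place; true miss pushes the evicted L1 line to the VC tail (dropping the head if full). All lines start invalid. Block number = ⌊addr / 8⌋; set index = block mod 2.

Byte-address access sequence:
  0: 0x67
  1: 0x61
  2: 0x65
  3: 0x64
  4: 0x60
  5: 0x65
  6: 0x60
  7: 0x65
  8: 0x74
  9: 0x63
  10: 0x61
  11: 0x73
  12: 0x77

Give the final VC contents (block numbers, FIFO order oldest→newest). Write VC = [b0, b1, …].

  [0] addr=0x67 blk=12 s=0: MISS | VC []
  [1] addr=0x61 blk=12 s=0: L1-HIT | VC []
  [2] addr=0x65 blk=12 s=0: L1-HIT | VC []
  [3] addr=0x64 blk=12 s=0: L1-HIT | VC []
  [4] addr=0x60 blk=12 s=0: L1-HIT | VC []
  [5] addr=0x65 blk=12 s=0: L1-HIT | VC []
  [6] addr=0x60 blk=12 s=0: L1-HIT | VC []
  [7] addr=0x65 blk=12 s=0: L1-HIT | VC []
  [8] addr=0x74 blk=14 s=0: MISS | VC [12]
  [9] addr=0x63 blk=12 s=0: VC-HIT | VC [14]
  [10] addr=0x61 blk=12 s=0: L1-HIT | VC [14]
  [11] addr=0x73 blk=14 s=0: VC-HIT | VC [12]
  [12] addr=0x77 blk=14 s=0: L1-HIT | VC [12]

VC = [12]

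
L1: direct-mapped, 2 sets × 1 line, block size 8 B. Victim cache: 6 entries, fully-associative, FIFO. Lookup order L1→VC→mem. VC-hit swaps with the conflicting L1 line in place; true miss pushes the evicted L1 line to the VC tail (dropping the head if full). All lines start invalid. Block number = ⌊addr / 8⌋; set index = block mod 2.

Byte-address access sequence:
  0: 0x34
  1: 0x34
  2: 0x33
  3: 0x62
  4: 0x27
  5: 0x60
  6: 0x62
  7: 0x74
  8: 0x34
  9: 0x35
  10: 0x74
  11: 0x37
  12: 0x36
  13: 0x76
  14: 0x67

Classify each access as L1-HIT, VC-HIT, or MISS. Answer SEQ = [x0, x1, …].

SEQ = [MISS, L1-HIT, L1-HIT, MISS, MISS, VC-HIT, L1-HIT, MISS, VC-HIT, L1-HIT, VC-HIT, VC-HIT, L1-HIT, VC-HIT, VC-HIT]

  [0] addr=0x34 blk=6 s=0: MISS | VC []
  [1] addr=0x34 blk=6 s=0: L1-HIT | VC []
  [2] addr=0x33 blk=6 s=0: L1-HIT | VC []
  [3] addr=0x62 blk=12 s=0: MISS | VC [6]
  [4] addr=0x27 blk=4 s=0: MISS | VC [6, 12]
  [5] addr=0x60 blk=12 s=0: VC-HIT | VC [6, 4]
  [6] addr=0x62 blk=12 s=0: L1-HIT | VC [6, 4]
  [7] addr=0x74 blk=14 s=0: MISS | VC [6, 4, 12]
  [8] addr=0x34 blk=6 s=0: VC-HIT | VC [14, 4, 12]
  [9] addr=0x35 blk=6 s=0: L1-HIT | VC [14, 4, 12]
  [10] addr=0x74 blk=14 s=0: VC-HIT | VC [6, 4, 12]
  [11] addr=0x37 blk=6 s=0: VC-HIT | VC [14, 4, 12]
  [12] addr=0x36 blk=6 s=0: L1-HIT | VC [14, 4, 12]
  [13] addr=0x76 blk=14 s=0: VC-HIT | VC [6, 4, 12]
  [14] addr=0x67 blk=12 s=0: VC-HIT | VC [6, 4, 14]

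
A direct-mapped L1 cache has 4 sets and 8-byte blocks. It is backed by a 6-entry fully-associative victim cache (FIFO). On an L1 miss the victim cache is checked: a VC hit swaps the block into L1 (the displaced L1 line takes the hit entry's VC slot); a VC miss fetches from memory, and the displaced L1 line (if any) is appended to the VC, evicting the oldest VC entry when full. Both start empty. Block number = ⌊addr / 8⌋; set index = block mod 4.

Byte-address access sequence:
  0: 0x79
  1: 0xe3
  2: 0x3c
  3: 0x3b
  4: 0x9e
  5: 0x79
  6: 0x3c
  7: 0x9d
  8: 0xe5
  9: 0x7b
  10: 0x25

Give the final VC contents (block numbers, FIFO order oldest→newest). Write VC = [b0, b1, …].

VC = [7, 19, 28]

  [0] addr=0x79 blk=15 s=3: MISS | VC []
  [1] addr=0xe3 blk=28 s=0: MISS | VC []
  [2] addr=0x3c blk=7 s=3: MISS | VC [15]
  [3] addr=0x3b blk=7 s=3: L1-HIT | VC [15]
  [4] addr=0x9e blk=19 s=3: MISS | VC [15, 7]
  [5] addr=0x79 blk=15 s=3: VC-HIT | VC [19, 7]
  [6] addr=0x3c blk=7 s=3: VC-HIT | VC [19, 15]
  [7] addr=0x9d blk=19 s=3: VC-HIT | VC [7, 15]
  [8] addr=0xe5 blk=28 s=0: L1-HIT | VC [7, 15]
  [9] addr=0x7b blk=15 s=3: VC-HIT | VC [7, 19]
  [10] addr=0x25 blk=4 s=0: MISS | VC [7, 19, 28]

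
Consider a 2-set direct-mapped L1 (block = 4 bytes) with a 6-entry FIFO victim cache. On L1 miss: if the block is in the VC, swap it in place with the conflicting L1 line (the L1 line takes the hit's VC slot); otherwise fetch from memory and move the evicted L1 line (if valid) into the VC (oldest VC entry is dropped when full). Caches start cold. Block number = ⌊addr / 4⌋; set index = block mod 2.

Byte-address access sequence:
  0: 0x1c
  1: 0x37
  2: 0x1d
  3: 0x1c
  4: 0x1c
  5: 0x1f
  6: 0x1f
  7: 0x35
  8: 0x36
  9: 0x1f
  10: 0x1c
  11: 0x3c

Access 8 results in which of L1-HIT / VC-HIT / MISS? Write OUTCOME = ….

OUTCOME = L1-HIT

  [0] addr=0x1c blk=7 s=1: MISS | VC []
  [1] addr=0x37 blk=13 s=1: MISS | VC [7]
  [2] addr=0x1d blk=7 s=1: VC-HIT | VC [13]
  [3] addr=0x1c blk=7 s=1: L1-HIT | VC [13]
  [4] addr=0x1c blk=7 s=1: L1-HIT | VC [13]
  [5] addr=0x1f blk=7 s=1: L1-HIT | VC [13]
  [6] addr=0x1f blk=7 s=1: L1-HIT | VC [13]
  [7] addr=0x35 blk=13 s=1: VC-HIT | VC [7]
  [8] addr=0x36 blk=13 s=1: L1-HIT | VC [7]
  [9] addr=0x1f blk=7 s=1: VC-HIT | VC [13]
  [10] addr=0x1c blk=7 s=1: L1-HIT | VC [13]
  [11] addr=0x3c blk=15 s=1: MISS | VC [13, 7]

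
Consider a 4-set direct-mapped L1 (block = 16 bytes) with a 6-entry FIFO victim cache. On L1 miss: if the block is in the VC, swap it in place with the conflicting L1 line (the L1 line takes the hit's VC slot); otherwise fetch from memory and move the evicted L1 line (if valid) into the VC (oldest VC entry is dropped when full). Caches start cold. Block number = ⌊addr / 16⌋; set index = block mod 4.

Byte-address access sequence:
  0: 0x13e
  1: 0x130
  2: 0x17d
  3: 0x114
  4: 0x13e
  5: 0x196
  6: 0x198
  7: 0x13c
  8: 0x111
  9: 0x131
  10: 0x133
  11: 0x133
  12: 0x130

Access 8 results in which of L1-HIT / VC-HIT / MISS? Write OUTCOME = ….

OUTCOME = VC-HIT

  [0] addr=0x13e blk=19 s=3: MISS | VC []
  [1] addr=0x130 blk=19 s=3: L1-HIT | VC []
  [2] addr=0x17d blk=23 s=3: MISS | VC [19]
  [3] addr=0x114 blk=17 s=1: MISS | VC [19]
  [4] addr=0x13e blk=19 s=3: VC-HIT | VC [23]
  [5] addr=0x196 blk=25 s=1: MISS | VC [23, 17]
  [6] addr=0x198 blk=25 s=1: L1-HIT | VC [23, 17]
  [7] addr=0x13c blk=19 s=3: L1-HIT | VC [23, 17]
  [8] addr=0x111 blk=17 s=1: VC-HIT | VC [23, 25]
  [9] addr=0x131 blk=19 s=3: L1-HIT | VC [23, 25]
  [10] addr=0x133 blk=19 s=3: L1-HIT | VC [23, 25]
  [11] addr=0x133 blk=19 s=3: L1-HIT | VC [23, 25]
  [12] addr=0x130 blk=19 s=3: L1-HIT | VC [23, 25]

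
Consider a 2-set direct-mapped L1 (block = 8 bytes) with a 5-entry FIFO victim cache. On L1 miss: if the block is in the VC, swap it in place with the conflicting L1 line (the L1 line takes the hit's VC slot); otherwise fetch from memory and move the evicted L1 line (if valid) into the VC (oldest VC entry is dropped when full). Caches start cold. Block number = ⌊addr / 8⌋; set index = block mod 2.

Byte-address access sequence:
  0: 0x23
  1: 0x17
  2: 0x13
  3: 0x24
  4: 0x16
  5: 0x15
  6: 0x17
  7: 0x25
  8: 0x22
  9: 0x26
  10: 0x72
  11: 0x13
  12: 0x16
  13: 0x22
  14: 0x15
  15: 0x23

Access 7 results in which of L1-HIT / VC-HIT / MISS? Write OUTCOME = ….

#0 0x23→b4/s0 MISS; vc=[]
#1 0x17→b2/s0 MISS; vc=[4]
#2 0x13→b2/s0 L1-HIT; vc=[4]
#3 0x24→b4/s0 VC-HIT; vc=[2]
#4 0x16→b2/s0 VC-HIT; vc=[4]
#5 0x15→b2/s0 L1-HIT; vc=[4]
#6 0x17→b2/s0 L1-HIT; vc=[4]
#7 0x25→b4/s0 VC-HIT; vc=[2]
#8 0x22→b4/s0 L1-HIT; vc=[2]
#9 0x26→b4/s0 L1-HIT; vc=[2]
#10 0x72→b14/s0 MISS; vc=[2,4]
#11 0x13→b2/s0 VC-HIT; vc=[14,4]
#12 0x16→b2/s0 L1-HIT; vc=[14,4]
#13 0x22→b4/s0 VC-HIT; vc=[14,2]
#14 0x15→b2/s0 VC-HIT; vc=[14,4]
#15 0x23→b4/s0 VC-HIT; vc=[14,2]

OUTCOME = VC-HIT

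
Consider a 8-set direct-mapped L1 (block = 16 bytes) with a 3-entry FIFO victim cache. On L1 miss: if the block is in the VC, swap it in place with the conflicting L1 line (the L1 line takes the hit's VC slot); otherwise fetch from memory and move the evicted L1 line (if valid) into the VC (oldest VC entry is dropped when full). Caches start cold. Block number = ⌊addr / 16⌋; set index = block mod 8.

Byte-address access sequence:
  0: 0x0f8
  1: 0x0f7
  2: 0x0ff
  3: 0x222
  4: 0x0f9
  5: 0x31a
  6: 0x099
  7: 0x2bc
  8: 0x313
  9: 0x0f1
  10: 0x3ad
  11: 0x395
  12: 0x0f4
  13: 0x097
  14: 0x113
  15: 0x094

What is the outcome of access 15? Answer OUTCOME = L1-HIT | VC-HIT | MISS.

  [0] addr=0xf8 blk=15 s=7: MISS | VC []
  [1] addr=0xf7 blk=15 s=7: L1-HIT | VC []
  [2] addr=0xff blk=15 s=7: L1-HIT | VC []
  [3] addr=0x222 blk=34 s=2: MISS | VC []
  [4] addr=0xf9 blk=15 s=7: L1-HIT | VC []
  [5] addr=0x31a blk=49 s=1: MISS | VC []
  [6] addr=0x99 blk=9 s=1: MISS | VC [49]
  [7] addr=0x2bc blk=43 s=3: MISS | VC [49]
  [8] addr=0x313 blk=49 s=1: VC-HIT | VC [9]
  [9] addr=0xf1 blk=15 s=7: L1-HIT | VC [9]
  [10] addr=0x3ad blk=58 s=2: MISS | VC [9, 34]
  [11] addr=0x395 blk=57 s=1: MISS | VC [9, 34, 49]
  [12] addr=0xf4 blk=15 s=7: L1-HIT | VC [9, 34, 49]
  [13] addr=0x97 blk=9 s=1: VC-HIT | VC [57, 34, 49]
  [14] addr=0x113 blk=17 s=1: MISS | VC [34, 49, 9]
  [15] addr=0x94 blk=9 s=1: VC-HIT | VC [34, 49, 17]

OUTCOME = VC-HIT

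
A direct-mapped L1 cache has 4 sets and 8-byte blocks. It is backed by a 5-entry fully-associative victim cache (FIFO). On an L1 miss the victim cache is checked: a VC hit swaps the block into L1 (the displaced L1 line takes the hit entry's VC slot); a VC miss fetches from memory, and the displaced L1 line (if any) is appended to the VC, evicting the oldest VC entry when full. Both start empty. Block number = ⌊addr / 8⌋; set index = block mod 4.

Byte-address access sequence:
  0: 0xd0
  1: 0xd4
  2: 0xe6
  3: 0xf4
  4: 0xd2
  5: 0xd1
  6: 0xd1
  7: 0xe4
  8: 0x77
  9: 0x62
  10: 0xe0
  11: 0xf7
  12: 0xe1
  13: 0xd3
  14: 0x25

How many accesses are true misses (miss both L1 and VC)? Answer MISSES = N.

0: 0xd0 (blk 26, set 2) → MISS  vc=[]
1: 0xd4 (blk 26, set 2) → L1-HIT  vc=[]
2: 0xe6 (blk 28, set 0) → MISS  vc=[]
3: 0xf4 (blk 30, set 2) → MISS  vc=[26]
4: 0xd2 (blk 26, set 2) → VC-HIT  vc=[30]
5: 0xd1 (blk 26, set 2) → L1-HIT  vc=[30]
6: 0xd1 (blk 26, set 2) → L1-HIT  vc=[30]
7: 0xe4 (blk 28, set 0) → L1-HIT  vc=[30]
8: 0x77 (blk 14, set 2) → MISS  vc=[30, 26]
9: 0x62 (blk 12, set 0) → MISS  vc=[30, 26, 28]
10: 0xe0 (blk 28, set 0) → VC-HIT  vc=[30, 26, 12]
11: 0xf7 (blk 30, set 2) → VC-HIT  vc=[14, 26, 12]
12: 0xe1 (blk 28, set 0) → L1-HIT  vc=[14, 26, 12]
13: 0xd3 (blk 26, set 2) → VC-HIT  vc=[14, 30, 12]
14: 0x25 (blk 4, set 0) → MISS  vc=[14, 30, 12, 28]

MISSES = 6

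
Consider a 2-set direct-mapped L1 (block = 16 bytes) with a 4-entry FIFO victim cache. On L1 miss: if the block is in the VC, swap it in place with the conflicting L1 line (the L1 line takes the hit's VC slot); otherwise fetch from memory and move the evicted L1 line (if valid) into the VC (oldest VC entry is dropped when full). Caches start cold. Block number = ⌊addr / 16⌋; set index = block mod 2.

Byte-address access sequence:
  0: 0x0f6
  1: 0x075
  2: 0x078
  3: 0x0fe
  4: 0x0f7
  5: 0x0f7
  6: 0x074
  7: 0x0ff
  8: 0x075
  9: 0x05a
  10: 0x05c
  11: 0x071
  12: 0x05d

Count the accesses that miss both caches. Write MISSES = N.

MISSES = 3

  [0] addr=0xf6 blk=15 s=1: MISS | VC []
  [1] addr=0x75 blk=7 s=1: MISS | VC [15]
  [2] addr=0x78 blk=7 s=1: L1-HIT | VC [15]
  [3] addr=0xfe blk=15 s=1: VC-HIT | VC [7]
  [4] addr=0xf7 blk=15 s=1: L1-HIT | VC [7]
  [5] addr=0xf7 blk=15 s=1: L1-HIT | VC [7]
  [6] addr=0x74 blk=7 s=1: VC-HIT | VC [15]
  [7] addr=0xff blk=15 s=1: VC-HIT | VC [7]
  [8] addr=0x75 blk=7 s=1: VC-HIT | VC [15]
  [9] addr=0x5a blk=5 s=1: MISS | VC [15, 7]
  [10] addr=0x5c blk=5 s=1: L1-HIT | VC [15, 7]
  [11] addr=0x71 blk=7 s=1: VC-HIT | VC [15, 5]
  [12] addr=0x5d blk=5 s=1: VC-HIT | VC [15, 7]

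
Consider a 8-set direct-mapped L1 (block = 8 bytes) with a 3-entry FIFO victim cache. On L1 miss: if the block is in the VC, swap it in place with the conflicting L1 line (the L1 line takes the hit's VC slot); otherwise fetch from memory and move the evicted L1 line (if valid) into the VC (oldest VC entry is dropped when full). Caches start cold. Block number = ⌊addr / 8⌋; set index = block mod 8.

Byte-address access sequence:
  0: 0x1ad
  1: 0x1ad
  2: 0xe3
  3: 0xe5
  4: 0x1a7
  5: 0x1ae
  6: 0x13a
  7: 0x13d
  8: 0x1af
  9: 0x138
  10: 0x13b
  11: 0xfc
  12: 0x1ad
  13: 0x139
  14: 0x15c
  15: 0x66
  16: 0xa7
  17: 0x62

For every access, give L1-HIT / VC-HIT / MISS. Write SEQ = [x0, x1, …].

SEQ = [MISS, L1-HIT, MISS, L1-HIT, MISS, L1-HIT, MISS, L1-HIT, L1-HIT, L1-HIT, L1-HIT, MISS, L1-HIT, VC-HIT, MISS, MISS, MISS, VC-HIT]

#0 0x1ad→b53/s5 MISS; vc=[]
#1 0x1ad→b53/s5 L1-HIT; vc=[]
#2 0xe3→b28/s4 MISS; vc=[]
#3 0xe5→b28/s4 L1-HIT; vc=[]
#4 0x1a7→b52/s4 MISS; vc=[28]
#5 0x1ae→b53/s5 L1-HIT; vc=[28]
#6 0x13a→b39/s7 MISS; vc=[28]
#7 0x13d→b39/s7 L1-HIT; vc=[28]
#8 0x1af→b53/s5 L1-HIT; vc=[28]
#9 0x138→b39/s7 L1-HIT; vc=[28]
#10 0x13b→b39/s7 L1-HIT; vc=[28]
#11 0xfc→b31/s7 MISS; vc=[28,39]
#12 0x1ad→b53/s5 L1-HIT; vc=[28,39]
#13 0x139→b39/s7 VC-HIT; vc=[28,31]
#14 0x15c→b43/s3 MISS; vc=[28,31]
#15 0x66→b12/s4 MISS; vc=[28,31,52]
#16 0xa7→b20/s4 MISS; vc=[31,52,12]
#17 0x62→b12/s4 VC-HIT; vc=[31,52,20]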